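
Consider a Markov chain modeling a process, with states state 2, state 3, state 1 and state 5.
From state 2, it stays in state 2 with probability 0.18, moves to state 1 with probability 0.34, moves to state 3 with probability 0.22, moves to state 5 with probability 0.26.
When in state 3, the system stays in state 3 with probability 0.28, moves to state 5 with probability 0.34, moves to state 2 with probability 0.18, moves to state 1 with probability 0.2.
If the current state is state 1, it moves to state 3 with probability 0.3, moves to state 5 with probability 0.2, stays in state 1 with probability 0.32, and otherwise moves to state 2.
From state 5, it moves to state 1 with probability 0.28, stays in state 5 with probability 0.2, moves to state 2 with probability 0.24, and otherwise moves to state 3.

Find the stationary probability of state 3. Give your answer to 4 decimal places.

0.2739

Let the stationary distribution be π with π = πP and π_1 + π_2 + π_3 + π_4 = 1.
π_1 = 0.18·π_1 + 0.18·π_2 + 0.18·π_3 + 0.24·π_4
π_2 = 0.22·π_1 + 0.28·π_2 + 0.3·π_3 + 0.28·π_4
π_3 = 0.34·π_1 + 0.2·π_2 + 0.32·π_3 + 0.28·π_4
Solving with the normalization constraint gives π = (0.1950, 0.2739, 0.2810, 0.2500).
So the stationary probability of state 3 is 0.2739.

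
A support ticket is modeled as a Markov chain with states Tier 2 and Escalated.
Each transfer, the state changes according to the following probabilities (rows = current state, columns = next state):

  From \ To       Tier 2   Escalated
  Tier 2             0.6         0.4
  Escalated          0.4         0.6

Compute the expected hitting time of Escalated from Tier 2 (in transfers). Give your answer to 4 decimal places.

Let t(s) be the expected number of transfers to first reach Escalated from state s, with t(Escalated) = 0. Conditioning on the first transfer:
t(Tier 2) = 1 + 0.6·t(Tier 2)
Solving: t(Tier 2) = 2.5000.
Expected transfers from Tier 2 to Escalated: 2.5000.

2.5000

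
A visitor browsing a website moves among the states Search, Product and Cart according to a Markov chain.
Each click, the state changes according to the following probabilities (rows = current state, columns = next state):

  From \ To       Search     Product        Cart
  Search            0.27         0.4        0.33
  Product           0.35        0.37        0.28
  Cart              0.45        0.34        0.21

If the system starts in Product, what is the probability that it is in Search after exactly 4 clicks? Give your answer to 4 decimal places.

Propagate the distribution vector 4 clicks from Product.
After 0 clicks: (0.0000, 1.0000, 0.0000)
After 1 click: (0.3500, 0.3700, 0.2800)
After 2 clicks: (0.3500, 0.3721, 0.2779)
After 3 clicks: (0.3498, 0.3722, 0.2780)
After 4 clicks: (0.3498, 0.3722, 0.2780)
P(in Search after 4 clicks) = 0.3498

0.3498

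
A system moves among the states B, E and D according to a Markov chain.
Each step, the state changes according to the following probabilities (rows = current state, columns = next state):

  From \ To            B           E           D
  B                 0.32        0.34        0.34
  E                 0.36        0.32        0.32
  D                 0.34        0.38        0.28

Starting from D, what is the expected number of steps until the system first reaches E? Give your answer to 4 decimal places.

Let t(s) be the expected number of steps to first reach E from state s, with t(E) = 0. Conditioning on the first step:
t(B) = 1 + 0.32·t(B) + 0.34·t(D)
t(D) = 1 + 0.34·t(B) + 0.28·t(D)
Solving: t(B) = 2.8342, t(D) = 2.7273.
Expected steps from D to E: 2.7273.

2.7273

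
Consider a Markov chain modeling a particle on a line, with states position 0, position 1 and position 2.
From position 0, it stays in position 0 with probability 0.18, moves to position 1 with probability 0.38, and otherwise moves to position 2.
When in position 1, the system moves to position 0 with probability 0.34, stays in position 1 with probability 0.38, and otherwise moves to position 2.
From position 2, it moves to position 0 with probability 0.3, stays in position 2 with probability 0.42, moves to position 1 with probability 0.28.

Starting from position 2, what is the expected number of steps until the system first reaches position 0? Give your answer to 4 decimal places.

3.2006

Let t(s) be the expected number of steps to first reach position 0 from state s, with t(position 0) = 0. Conditioning on the first step:
t(position 1) = 1 + 0.38·t(position 1) + 0.28·t(position 2)
t(position 2) = 1 + 0.28·t(position 1) + 0.42·t(position 2)
Solving: t(position 1) = 3.0583, t(position 2) = 3.2006.
Expected steps from position 2 to position 0: 3.2006.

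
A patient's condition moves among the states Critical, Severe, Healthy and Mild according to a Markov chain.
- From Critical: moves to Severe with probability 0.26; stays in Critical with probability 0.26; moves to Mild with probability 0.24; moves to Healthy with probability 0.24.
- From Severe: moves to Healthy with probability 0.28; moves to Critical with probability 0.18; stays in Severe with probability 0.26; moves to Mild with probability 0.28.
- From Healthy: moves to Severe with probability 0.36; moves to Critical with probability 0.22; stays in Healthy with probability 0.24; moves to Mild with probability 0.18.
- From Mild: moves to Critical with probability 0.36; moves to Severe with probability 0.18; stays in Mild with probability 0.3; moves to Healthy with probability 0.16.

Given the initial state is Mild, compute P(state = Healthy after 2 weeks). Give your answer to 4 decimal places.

Propagate the distribution vector 2 weeks from Mild.
After 0 weeks: (0.0000, 0.0000, 0.0000, 1.0000)
After 1 week: (0.3600, 0.1800, 0.1600, 0.3000)
After 2 weeks: (0.2692, 0.2520, 0.2232, 0.2556)
P(in Healthy after 2 weeks) = 0.2232

0.2232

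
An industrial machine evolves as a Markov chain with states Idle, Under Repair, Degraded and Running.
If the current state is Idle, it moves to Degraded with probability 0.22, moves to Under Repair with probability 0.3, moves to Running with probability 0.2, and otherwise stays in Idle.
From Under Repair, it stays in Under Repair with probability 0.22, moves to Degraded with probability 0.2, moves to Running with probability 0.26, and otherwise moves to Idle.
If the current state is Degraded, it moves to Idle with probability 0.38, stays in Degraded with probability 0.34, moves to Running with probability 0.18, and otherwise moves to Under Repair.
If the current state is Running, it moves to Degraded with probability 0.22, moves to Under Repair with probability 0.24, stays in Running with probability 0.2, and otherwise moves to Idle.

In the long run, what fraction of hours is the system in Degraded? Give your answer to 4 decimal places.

Let the stationary distribution be π with π = πP and π_1 + π_2 + π_3 + π_4 = 1.
π_1 = 0.28·π_1 + 0.32·π_2 + 0.38·π_3 + 0.34·π_4
π_2 = 0.3·π_1 + 0.22·π_2 + 0.1·π_3 + 0.24·π_4
π_3 = 0.22·π_1 + 0.2·π_2 + 0.34·π_3 + 0.22·π_4
Solving with the normalization constraint gives π = (0.3258, 0.2208, 0.2450, 0.2084).
So the stationary probability of Degraded is 0.2450.

0.2450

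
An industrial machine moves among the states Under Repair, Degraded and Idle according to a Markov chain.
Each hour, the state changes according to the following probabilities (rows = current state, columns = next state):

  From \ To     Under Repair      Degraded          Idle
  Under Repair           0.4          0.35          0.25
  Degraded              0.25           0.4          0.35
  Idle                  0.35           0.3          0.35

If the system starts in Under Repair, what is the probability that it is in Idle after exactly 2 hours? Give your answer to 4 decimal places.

0.3100

Sum over the intermediate state after 1 hour:
P = P(Under Repair→Under Repair)·P(Under Repair→Idle) + P(Under Repair→Degraded)·P(Degraded→Idle) + P(Under Repair→Idle)·P(Idle→Idle)
  = 0.4×0.25 + 0.35×0.35 + 0.25×0.35
  = 0.1000 + 0.1225 + 0.0875 = 0.3100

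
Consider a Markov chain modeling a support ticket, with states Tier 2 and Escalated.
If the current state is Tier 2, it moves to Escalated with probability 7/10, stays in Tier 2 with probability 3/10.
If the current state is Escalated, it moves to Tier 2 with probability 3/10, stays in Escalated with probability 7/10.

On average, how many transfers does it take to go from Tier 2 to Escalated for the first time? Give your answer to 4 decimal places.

1.4286

Let t(s) be the expected number of transfers to first reach Escalated from state s, with t(Escalated) = 0. Conditioning on the first transfer:
t(Tier 2) = 1 + 0.3·t(Tier 2)
Solving: t(Tier 2) = 1.4286.
Expected transfers from Tier 2 to Escalated: 1.4286.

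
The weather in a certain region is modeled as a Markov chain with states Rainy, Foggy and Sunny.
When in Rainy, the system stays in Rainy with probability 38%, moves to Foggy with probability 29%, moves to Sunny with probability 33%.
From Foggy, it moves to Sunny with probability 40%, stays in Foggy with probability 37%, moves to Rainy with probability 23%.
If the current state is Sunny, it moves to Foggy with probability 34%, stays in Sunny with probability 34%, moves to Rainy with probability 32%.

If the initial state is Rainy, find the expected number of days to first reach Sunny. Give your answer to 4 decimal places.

2.8404

Let t(s) be the expected number of days to first reach Sunny from state s, with t(Sunny) = 0. Conditioning on the first day:
t(Rainy) = 1 + 0.38·t(Rainy) + 0.29·t(Foggy)
t(Foggy) = 1 + 0.23·t(Rainy) + 0.37·t(Foggy)
Solving: t(Rainy) = 2.8404, t(Foggy) = 2.6243.
Expected days from Rainy to Sunny: 2.8404.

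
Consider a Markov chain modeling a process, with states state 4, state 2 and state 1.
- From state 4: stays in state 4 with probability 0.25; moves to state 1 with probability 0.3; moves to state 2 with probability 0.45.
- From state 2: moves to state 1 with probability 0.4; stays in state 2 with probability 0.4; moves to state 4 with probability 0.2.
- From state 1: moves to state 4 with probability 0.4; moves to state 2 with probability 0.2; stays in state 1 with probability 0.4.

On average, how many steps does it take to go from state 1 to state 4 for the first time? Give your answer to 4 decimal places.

Let t(s) be the expected number of steps to first reach state 4 from state s, with t(state 4) = 0. Conditioning on the first step:
t(state 2) = 1 + 0.4·t(state 2) + 0.4·t(state 1)
t(state 1) = 1 + 0.2·t(state 2) + 0.4·t(state 1)
Solving: t(state 2) = 3.5714, t(state 1) = 2.8571.
Expected steps from state 1 to state 4: 2.8571.

2.8571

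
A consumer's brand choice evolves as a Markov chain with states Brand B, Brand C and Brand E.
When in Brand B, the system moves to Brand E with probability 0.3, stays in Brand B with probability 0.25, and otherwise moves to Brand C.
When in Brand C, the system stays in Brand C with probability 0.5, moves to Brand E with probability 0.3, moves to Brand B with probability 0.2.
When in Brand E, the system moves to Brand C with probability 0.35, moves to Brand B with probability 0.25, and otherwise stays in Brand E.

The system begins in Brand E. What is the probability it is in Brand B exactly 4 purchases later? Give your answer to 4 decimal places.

Propagate the distribution vector 4 purchases from Brand E.
After 0 purchases: (0.0000, 0.0000, 1.0000)
After 1 purchase: (0.2500, 0.3500, 0.4000)
After 2 purchases: (0.2325, 0.4275, 0.3400)
After 3 purchases: (0.2286, 0.4374, 0.3340)
After 4 purchases: (0.2281, 0.4385, 0.3334)
P(in Brand B after 4 purchases) = 0.2281

0.2281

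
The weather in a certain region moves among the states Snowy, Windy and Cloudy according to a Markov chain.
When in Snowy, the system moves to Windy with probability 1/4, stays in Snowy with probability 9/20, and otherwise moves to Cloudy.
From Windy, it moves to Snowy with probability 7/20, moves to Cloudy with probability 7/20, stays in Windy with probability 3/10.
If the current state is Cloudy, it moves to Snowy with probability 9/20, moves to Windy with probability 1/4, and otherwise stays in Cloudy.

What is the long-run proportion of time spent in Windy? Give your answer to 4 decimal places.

0.2632

Let the stationary distribution be π with π = πP and π_1 + π_2 + π_3 = 1.
π_1 = 0.45·π_1 + 0.35·π_2 + 0.45·π_3
π_2 = 0.25·π_1 + 0.3·π_2 + 0.25·π_3
Solving with the normalization constraint gives π = (0.4237, 0.2632, 0.3132).
So the stationary probability of Windy is 0.2632.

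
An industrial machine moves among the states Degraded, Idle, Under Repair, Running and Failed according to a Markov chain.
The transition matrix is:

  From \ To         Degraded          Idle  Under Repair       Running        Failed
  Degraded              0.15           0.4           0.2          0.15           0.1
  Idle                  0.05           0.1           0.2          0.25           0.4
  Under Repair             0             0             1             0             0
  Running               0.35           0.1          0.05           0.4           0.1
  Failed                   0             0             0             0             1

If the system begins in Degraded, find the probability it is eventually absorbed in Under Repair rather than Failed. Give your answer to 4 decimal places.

0.4836

Let h(s) be the probability of absorption at Under Repair starting from transient state s. Then h(Under Repair) = 1 and h(Failed) = 0. By first-step analysis:
h(Degraded) = 0.15·h(Degraded) + 0.4·h(Idle) + 0.2·1 + 0.15·h(Running) + 0.1·0
h(Idle) = 0.05·h(Degraded) + 0.1·h(Idle) + 0.2·1 + 0.25·h(Running) + 0.4·0
h(Running) = 0.35·h(Degraded) + 0.1·h(Idle) + 0.05·1 + 0.4·h(Running) + 0.1·0
Solving: h(Degraded) = 0.4836, h(Idle) = 0.3676, h(Running) = 0.4267.
Starting from Degraded, the probability is 0.4836.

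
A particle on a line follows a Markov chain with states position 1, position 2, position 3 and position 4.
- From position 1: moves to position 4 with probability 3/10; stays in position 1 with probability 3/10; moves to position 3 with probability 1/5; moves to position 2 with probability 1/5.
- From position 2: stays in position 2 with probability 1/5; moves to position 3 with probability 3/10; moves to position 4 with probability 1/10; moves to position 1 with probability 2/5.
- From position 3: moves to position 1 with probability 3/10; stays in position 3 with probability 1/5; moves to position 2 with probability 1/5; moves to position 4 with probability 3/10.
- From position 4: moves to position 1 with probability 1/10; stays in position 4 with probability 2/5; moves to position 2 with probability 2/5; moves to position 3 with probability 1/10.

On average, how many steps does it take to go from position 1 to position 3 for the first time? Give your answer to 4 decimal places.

Let t(s) be the expected number of steps to first reach position 3 from state s, with t(position 3) = 0. Conditioning on the first step:
t(position 1) = 1 + 0.3·t(position 1) + 0.2·t(position 2) + 0.3·t(position 4)
t(position 2) = 1 + 0.4·t(position 1) + 0.2·t(position 2) + 0.1·t(position 4)
t(position 4) = 1 + 0.1·t(position 1) + 0.4·t(position 2) + 0.4·t(position 4)
Solving: t(position 1) = 5.0538, t(position 2) = 4.4624, t(position 4) = 5.4839.
Expected steps from position 1 to position 3: 5.0538.

5.0538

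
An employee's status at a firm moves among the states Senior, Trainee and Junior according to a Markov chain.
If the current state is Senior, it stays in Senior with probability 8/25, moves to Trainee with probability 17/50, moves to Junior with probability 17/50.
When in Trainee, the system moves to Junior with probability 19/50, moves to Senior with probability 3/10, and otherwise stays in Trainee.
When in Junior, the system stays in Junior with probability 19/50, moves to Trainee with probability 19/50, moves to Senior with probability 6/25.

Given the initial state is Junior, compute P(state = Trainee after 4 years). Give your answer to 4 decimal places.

0.3478

Propagate the distribution vector 4 years from Junior.
After 0 years: (0.0000, 0.0000, 1.0000)
After 1 year: (0.2400, 0.3800, 0.3800)
After 2 years: (0.2820, 0.3476, 0.3704)
After 3 years: (0.2834, 0.3479, 0.3687)
After 4 years: (0.2835, 0.3478, 0.3687)
P(in Trainee after 4 years) = 0.3478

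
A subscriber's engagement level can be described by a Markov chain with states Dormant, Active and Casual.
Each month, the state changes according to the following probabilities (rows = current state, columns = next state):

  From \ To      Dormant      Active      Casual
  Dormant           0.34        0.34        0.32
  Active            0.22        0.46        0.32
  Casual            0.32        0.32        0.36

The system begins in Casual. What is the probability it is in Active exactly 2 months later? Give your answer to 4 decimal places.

0.3712

Sum over the intermediate state after 1 month:
P = P(Casual→Dormant)·P(Dormant→Active) + P(Casual→Active)·P(Active→Active) + P(Casual→Casual)·P(Casual→Active)
  = 0.32×0.34 + 0.32×0.46 + 0.36×0.32
  = 0.1088 + 0.1472 + 0.1152 = 0.3712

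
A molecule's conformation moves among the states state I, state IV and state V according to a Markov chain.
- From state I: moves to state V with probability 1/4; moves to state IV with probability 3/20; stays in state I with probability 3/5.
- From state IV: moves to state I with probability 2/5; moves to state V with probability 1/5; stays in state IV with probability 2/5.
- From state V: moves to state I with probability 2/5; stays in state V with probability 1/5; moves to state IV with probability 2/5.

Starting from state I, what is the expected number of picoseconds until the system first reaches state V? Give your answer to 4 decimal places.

4.1667

Let t(s) be the expected number of picoseconds to first reach state V from state s, with t(state V) = 0. Conditioning on the first picosecond:
t(state I) = 1 + 0.6·t(state I) + 0.15·t(state IV)
t(state IV) = 1 + 0.4·t(state I) + 0.4·t(state IV)
Solving: t(state I) = 4.1667, t(state IV) = 4.4444.
Expected picoseconds from state I to state V: 4.1667.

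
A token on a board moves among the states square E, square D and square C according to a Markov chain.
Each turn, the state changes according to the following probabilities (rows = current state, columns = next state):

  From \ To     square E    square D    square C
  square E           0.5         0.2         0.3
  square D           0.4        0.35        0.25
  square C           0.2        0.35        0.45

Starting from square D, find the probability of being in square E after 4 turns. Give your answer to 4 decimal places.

0.3708

Propagate the distribution vector 4 turns from square D.
After 0 turns: (0.0000, 1.0000, 0.0000)
After 1 turn: (0.4000, 0.3500, 0.2500)
After 2 turns: (0.3900, 0.2900, 0.3200)
After 3 turns: (0.3750, 0.2915, 0.3335)
After 4 turns: (0.3708, 0.2938, 0.3355)
P(in square E after 4 turns) = 0.3708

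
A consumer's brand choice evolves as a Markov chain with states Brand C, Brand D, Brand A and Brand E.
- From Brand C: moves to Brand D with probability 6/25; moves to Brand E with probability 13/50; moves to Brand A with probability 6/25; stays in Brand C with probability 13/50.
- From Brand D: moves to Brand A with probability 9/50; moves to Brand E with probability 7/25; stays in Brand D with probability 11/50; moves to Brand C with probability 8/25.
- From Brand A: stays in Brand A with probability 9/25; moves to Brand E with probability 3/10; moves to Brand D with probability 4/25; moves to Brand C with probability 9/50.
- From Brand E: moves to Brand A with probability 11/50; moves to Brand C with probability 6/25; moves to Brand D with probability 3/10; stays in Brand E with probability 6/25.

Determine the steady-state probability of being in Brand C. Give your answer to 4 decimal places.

0.2484

Let the stationary distribution be π with π = πP and π_1 + π_2 + π_3 + π_4 = 1.
π_1 = 0.26·π_1 + 0.32·π_2 + 0.18·π_3 + 0.24·π_4
π_2 = 0.24·π_1 + 0.22·π_2 + 0.16·π_3 + 0.3·π_4
π_3 = 0.24·π_1 + 0.18·π_2 + 0.36·π_3 + 0.22·π_4
Solving with the normalization constraint gives π = (0.2484, 0.2315, 0.2508, 0.2693).
So the stationary probability of Brand C is 0.2484.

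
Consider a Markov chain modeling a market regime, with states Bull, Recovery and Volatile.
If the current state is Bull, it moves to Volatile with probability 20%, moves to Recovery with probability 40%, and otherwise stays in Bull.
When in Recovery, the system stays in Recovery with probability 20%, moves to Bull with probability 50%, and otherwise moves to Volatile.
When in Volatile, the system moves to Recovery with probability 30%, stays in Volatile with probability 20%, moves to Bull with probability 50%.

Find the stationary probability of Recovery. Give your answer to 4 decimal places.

Let the stationary distribution be π with π = πP and π_1 + π_2 + π_3 = 1.
π_1 = 0.4·π_1 + 0.5·π_2 + 0.5·π_3
π_2 = 0.4·π_1 + 0.2·π_2 + 0.3·π_3
Solving with the normalization constraint gives π = (0.4545, 0.3140, 0.2314).
So the stationary probability of Recovery is 0.3140.

0.3140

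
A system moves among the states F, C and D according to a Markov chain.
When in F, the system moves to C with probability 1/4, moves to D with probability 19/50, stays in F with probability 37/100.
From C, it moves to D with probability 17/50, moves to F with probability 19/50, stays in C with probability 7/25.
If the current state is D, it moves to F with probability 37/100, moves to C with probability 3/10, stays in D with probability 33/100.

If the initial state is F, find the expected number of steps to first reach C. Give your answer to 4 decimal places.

3.7300

Let t(s) be the expected number of steps to first reach C from state s, with t(C) = 0. Conditioning on the first step:
t(F) = 1 + 0.37·t(F) + 0.38·t(D)
t(D) = 1 + 0.37·t(F) + 0.33·t(D)
Solving: t(F) = 3.7300, t(D) = 3.5524.
Expected steps from F to C: 3.7300.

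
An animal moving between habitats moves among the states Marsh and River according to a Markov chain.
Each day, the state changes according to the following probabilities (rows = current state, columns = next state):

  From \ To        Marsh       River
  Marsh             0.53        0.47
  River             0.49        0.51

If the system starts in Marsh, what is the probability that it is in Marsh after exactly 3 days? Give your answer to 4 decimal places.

Propagate the distribution vector 3 days from Marsh.
After 0 days: (1.0000, 0.0000)
After 1 day: (0.5300, 0.4700)
After 2 days: (0.5112, 0.4888)
After 3 days: (0.5104, 0.4896)
P(in Marsh after 3 days) = 0.5104

0.5104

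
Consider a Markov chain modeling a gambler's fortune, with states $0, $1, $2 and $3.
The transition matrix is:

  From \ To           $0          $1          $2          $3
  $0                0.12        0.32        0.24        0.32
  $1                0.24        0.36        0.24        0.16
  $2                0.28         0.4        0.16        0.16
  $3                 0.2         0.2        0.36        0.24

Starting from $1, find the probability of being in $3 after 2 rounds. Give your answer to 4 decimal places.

0.2112

Propagate the distribution vector 2 rounds from $1.
After 0 rounds: (0.0000, 1.0000, 0.0000, 0.0000)
After 1 round: (0.2400, 0.3600, 0.2400, 0.1600)
After 2 rounds: (0.2144, 0.3344, 0.2400, 0.2112)
P(in $3 after 2 rounds) = 0.2112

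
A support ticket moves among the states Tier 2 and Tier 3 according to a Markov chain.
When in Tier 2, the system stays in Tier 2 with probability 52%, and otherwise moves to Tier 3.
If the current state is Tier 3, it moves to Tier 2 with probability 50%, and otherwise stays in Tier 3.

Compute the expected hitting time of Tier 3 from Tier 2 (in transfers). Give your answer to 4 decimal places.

Let t(s) be the expected number of transfers to first reach Tier 3 from state s, with t(Tier 3) = 0. Conditioning on the first transfer:
t(Tier 2) = 1 + 0.52·t(Tier 2)
Solving: t(Tier 2) = 2.0833.
Expected transfers from Tier 2 to Tier 3: 2.0833.

2.0833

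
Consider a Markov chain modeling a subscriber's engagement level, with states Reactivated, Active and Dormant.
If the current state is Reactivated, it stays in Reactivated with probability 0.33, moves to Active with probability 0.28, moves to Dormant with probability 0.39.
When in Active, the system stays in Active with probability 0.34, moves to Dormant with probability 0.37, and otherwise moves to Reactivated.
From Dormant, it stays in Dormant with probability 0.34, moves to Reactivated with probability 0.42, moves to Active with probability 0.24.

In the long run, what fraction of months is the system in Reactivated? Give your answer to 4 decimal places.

0.3517

Let the stationary distribution be π with π = πP and π_1 + π_2 + π_3 = 1.
π_1 = 0.33·π_1 + 0.29·π_2 + 0.42·π_3
π_2 = 0.28·π_1 + 0.34·π_2 + 0.24·π_3
Solving with the normalization constraint gives π = (0.3517, 0.2823, 0.3661).
So the stationary probability of Reactivated is 0.3517.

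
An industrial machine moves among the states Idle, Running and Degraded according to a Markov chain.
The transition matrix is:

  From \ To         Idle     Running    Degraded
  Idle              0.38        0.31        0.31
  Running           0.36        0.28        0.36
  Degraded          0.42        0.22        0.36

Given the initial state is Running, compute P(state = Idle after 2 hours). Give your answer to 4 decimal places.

0.3888

Sum over the intermediate state after 1 hour:
P = P(Running→Idle)·P(Idle→Idle) + P(Running→Running)·P(Running→Idle) + P(Running→Degraded)·P(Degraded→Idle)
  = 0.36×0.38 + 0.28×0.36 + 0.36×0.42
  = 0.1368 + 0.1008 + 0.1512 = 0.3888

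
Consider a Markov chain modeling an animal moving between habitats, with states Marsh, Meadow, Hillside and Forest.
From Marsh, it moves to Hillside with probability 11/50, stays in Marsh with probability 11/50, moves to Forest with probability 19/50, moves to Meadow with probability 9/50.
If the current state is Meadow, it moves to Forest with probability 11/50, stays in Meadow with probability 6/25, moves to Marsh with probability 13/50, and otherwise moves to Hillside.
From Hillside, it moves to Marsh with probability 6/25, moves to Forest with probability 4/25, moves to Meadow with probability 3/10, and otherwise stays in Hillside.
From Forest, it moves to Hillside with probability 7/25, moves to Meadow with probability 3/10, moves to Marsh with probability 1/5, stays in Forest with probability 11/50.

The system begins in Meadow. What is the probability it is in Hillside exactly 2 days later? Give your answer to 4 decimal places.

Propagate the distribution vector 2 days from Meadow.
After 0 days: (0.0000, 1.0000, 0.0000, 0.0000)
After 1 day: (0.2600, 0.2400, 0.2800, 0.2200)
After 2 days: (0.2308, 0.2544, 0.2700, 0.2448)
P(in Hillside after 2 days) = 0.2700

0.2700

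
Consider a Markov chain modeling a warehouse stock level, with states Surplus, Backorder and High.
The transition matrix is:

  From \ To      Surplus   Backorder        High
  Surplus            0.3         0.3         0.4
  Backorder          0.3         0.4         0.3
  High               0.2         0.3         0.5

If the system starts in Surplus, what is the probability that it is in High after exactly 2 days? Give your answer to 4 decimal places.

Sum over the intermediate state after 1 day:
P = P(Surplus→Surplus)·P(Surplus→High) + P(Surplus→Backorder)·P(Backorder→High) + P(Surplus→High)·P(High→High)
  = 0.3×0.4 + 0.3×0.3 + 0.4×0.5
  = 0.1200 + 0.0900 + 0.2000 = 0.4100

0.4100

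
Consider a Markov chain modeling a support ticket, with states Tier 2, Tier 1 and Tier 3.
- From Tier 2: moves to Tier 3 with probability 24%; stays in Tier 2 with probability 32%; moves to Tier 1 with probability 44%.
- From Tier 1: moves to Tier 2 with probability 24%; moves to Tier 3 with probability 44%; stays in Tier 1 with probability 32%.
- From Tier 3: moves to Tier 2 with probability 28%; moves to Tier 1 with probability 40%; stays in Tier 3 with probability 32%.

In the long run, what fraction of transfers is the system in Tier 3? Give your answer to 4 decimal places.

0.3436

Let the stationary distribution be π with π = πP and π_1 + π_2 + π_3 = 1.
π_1 = 0.32·π_1 + 0.24·π_2 + 0.28·π_3
π_2 = 0.44·π_1 + 0.32·π_2 + 0.4·π_3
Solving with the normalization constraint gives π = (0.2758, 0.3806, 0.3436).
So the stationary probability of Tier 3 is 0.3436.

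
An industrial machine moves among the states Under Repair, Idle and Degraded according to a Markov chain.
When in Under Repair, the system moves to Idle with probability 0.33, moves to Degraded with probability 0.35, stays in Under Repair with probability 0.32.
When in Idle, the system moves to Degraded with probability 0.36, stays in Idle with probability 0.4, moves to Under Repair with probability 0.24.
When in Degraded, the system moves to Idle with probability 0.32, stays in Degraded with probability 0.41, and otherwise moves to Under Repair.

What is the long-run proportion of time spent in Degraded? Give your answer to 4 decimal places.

0.3761

Let the stationary distribution be π with π = πP and π_1 + π_2 + π_3 = 1.
π_1 = 0.32·π_1 + 0.24·π_2 + 0.27·π_3
π_2 = 0.33·π_1 + 0.4·π_2 + 0.32·π_3
Solving with the normalization constraint gives π = (0.2731, 0.3508, 0.3761).
So the stationary probability of Degraded is 0.3761.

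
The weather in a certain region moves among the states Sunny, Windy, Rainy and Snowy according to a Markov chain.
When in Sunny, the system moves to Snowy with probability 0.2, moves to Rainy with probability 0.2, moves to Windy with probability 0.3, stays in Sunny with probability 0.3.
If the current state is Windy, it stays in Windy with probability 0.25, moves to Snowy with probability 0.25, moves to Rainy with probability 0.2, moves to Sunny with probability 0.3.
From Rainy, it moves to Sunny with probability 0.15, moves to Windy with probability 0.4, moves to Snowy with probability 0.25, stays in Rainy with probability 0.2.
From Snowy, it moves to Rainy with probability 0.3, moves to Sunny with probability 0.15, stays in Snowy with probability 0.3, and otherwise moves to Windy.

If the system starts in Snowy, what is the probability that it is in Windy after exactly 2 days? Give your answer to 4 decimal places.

Propagate the distribution vector 2 days from Snowy.
After 0 days: (0.0000, 0.0000, 0.0000, 1.0000)
After 1 day: (0.1500, 0.2500, 0.3000, 0.3000)
After 2 days: (0.2100, 0.3025, 0.2300, 0.2575)
P(in Windy after 2 days) = 0.3025

0.3025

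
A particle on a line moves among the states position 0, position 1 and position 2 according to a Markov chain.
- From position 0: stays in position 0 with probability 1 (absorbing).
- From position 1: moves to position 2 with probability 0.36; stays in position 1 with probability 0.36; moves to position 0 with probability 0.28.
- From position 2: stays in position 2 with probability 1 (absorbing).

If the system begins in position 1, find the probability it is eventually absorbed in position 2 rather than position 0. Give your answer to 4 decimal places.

Let h(s) be the probability of absorption at position 2 starting from transient state s. Then h(position 2) = 1 and h(position 0) = 0. By first-step analysis:
h(position 1) = 0.28·0 + 0.36·h(position 1) + 0.36·1
Solving: h(position 1) = 0.5625.
Starting from position 1, the probability is 0.5625.

0.5625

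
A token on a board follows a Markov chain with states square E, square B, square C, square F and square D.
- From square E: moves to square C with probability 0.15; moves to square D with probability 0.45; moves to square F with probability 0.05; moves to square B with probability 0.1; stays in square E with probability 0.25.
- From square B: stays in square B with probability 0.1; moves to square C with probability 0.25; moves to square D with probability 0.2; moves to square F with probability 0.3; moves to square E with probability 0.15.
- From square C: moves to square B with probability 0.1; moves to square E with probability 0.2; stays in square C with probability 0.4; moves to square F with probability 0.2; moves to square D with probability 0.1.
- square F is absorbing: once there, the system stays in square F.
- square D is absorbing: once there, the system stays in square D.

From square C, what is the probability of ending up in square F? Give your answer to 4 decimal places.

Let h(s) be the probability of absorption at square F starting from transient state s. Then h(square F) = 1 and h(square D) = 0. By first-step analysis:
h(square E) = 0.25·h(square E) + 0.1·h(square B) + 0.15·h(square C) + 0.05·1 + 0.45·0
h(square B) = 0.15·h(square E) + 0.1·h(square B) + 0.25·h(square C) + 0.3·1 + 0.2·0
h(square C) = 0.2·h(square E) + 0.1·h(square B) + 0.4·h(square C) + 0.2·1 + 0.1·0
Solving: h(square E) = 0.2340, h(square B) = 0.5102, h(square C) = 0.4964.
Starting from square C, the probability is 0.4964.

0.4964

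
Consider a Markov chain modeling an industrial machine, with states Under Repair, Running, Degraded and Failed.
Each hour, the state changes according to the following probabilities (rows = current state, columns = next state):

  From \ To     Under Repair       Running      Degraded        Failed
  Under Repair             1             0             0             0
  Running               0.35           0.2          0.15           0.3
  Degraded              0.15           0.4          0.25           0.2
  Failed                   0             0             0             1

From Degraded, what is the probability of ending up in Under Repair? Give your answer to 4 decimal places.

Let h(s) be the probability of absorption at Under Repair starting from transient state s. Then h(Under Repair) = 1 and h(Failed) = 0. By first-step analysis:
h(Running) = 0.35·1 + 0.2·h(Running) + 0.15·h(Degraded) + 0.3·0
h(Degraded) = 0.15·1 + 0.4·h(Running) + 0.25·h(Degraded) + 0.2·0
Solving: h(Running) = 0.5278, h(Degraded) = 0.4815.
Starting from Degraded, the probability is 0.4815.

0.4815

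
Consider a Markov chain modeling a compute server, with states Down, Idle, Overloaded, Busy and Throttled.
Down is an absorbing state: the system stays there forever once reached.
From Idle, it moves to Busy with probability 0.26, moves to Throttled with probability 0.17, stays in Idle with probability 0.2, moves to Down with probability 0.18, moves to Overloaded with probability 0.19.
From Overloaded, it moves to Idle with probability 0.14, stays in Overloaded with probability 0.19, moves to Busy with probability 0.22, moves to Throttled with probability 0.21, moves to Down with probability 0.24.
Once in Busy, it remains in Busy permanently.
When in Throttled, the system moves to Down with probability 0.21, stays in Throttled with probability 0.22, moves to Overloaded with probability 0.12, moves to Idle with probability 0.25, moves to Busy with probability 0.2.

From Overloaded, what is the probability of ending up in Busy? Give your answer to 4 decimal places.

0.4993

Let h(s) be the probability of absorption at Busy starting from transient state s. Then h(Busy) = 1 and h(Down) = 0. By first-step analysis:
h(Idle) = 0.18·0 + 0.2·h(Idle) + 0.19·h(Overloaded) + 0.26·1 + 0.17·h(Throttled)
h(Overloaded) = 0.24·0 + 0.14·h(Idle) + 0.19·h(Overloaded) + 0.22·1 + 0.21·h(Throttled)
h(Throttled) = 0.21·0 + 0.25·h(Idle) + 0.12·h(Overloaded) + 0.2·1 + 0.22·h(Throttled)
Solving: h(Idle) = 0.5520, h(Overloaded) = 0.4993, h(Throttled) = 0.5101.
Starting from Overloaded, the probability is 0.4993.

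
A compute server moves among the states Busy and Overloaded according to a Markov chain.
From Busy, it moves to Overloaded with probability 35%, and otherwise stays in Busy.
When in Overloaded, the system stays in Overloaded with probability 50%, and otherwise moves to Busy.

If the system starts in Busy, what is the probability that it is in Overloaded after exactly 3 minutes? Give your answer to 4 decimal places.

Propagate the distribution vector 3 minutes from Busy.
After 0 minutes: (1.0000, 0.0000)
After 1 minute: (0.6500, 0.3500)
After 2 minutes: (0.5975, 0.4025)
After 3 minutes: (0.5896, 0.4104)
P(in Overloaded after 3 minutes) = 0.4104

0.4104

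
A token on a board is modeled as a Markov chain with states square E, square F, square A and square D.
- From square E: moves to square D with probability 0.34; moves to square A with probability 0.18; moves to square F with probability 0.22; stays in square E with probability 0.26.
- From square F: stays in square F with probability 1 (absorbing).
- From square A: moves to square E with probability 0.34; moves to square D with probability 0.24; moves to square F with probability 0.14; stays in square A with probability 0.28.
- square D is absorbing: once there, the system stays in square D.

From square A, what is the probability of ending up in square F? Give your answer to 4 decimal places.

0.3783

Let h(s) be the probability of absorption at square F starting from transient state s. Then h(square F) = 1 and h(square D) = 0. By first-step analysis:
h(square E) = 0.26·h(square E) + 0.22·1 + 0.18·h(square A) + 0.34·0
h(square A) = 0.34·h(square E) + 0.14·1 + 0.28·h(square A) + 0.24·0
Solving: h(square E) = 0.3893, h(square A) = 0.3783.
Starting from square A, the probability is 0.3783.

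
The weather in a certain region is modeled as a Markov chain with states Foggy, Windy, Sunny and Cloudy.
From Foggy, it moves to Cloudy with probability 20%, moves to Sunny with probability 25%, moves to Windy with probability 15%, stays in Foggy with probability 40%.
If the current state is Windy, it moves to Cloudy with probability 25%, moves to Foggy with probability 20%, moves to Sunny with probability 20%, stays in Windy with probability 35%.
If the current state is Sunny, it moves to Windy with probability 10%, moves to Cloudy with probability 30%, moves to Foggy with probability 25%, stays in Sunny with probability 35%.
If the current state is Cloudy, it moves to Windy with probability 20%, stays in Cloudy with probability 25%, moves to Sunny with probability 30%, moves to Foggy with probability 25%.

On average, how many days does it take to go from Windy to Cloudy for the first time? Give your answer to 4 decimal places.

Let t(s) be the expected number of days to first reach Cloudy from state s, with t(Cloudy) = 0. Conditioning on the first day:
t(Foggy) = 1 + 0.4·t(Foggy) + 0.15·t(Windy) + 0.25·t(Sunny)
t(Windy) = 1 + 0.2·t(Foggy) + 0.35·t(Windy) + 0.2·t(Sunny)
t(Sunny) = 1 + 0.25·t(Foggy) + 0.1·t(Windy) + 0.35·t(Sunny)
Solving: t(Foggy) = 4.2487, t(Windy) = 4.0118, t(Sunny) = 3.7898.
Expected days from Windy to Cloudy: 4.0118.

4.0118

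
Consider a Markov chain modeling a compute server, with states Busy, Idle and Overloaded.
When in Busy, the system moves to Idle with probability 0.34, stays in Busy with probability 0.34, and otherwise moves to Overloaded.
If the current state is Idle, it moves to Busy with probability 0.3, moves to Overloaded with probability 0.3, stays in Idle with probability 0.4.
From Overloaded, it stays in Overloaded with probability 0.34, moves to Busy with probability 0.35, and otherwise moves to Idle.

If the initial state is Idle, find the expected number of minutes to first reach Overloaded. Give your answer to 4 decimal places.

3.2653

Let t(s) be the expected number of minutes to first reach Overloaded from state s, with t(Overloaded) = 0. Conditioning on the first minute:
t(Busy) = 1 + 0.34·t(Busy) + 0.34·t(Idle)
t(Idle) = 1 + 0.3·t(Busy) + 0.4·t(Idle)
Solving: t(Busy) = 3.1973, t(Idle) = 3.2653.
Expected minutes from Idle to Overloaded: 3.2653.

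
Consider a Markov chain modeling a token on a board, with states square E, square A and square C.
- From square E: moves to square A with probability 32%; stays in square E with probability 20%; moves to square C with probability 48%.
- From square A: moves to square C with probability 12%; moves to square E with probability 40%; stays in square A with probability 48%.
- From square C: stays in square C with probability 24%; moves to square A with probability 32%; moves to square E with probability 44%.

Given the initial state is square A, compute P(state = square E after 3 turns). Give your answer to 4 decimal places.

Propagate the distribution vector 3 turns from square A.
After 0 turns: (0.0000, 1.0000, 0.0000)
After 1 turn: (0.4000, 0.4800, 0.1200)
After 2 turns: (0.3248, 0.3968, 0.2784)
After 3 turns: (0.3462, 0.3835, 0.2703)
P(in square E after 3 turns) = 0.3462

0.3462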